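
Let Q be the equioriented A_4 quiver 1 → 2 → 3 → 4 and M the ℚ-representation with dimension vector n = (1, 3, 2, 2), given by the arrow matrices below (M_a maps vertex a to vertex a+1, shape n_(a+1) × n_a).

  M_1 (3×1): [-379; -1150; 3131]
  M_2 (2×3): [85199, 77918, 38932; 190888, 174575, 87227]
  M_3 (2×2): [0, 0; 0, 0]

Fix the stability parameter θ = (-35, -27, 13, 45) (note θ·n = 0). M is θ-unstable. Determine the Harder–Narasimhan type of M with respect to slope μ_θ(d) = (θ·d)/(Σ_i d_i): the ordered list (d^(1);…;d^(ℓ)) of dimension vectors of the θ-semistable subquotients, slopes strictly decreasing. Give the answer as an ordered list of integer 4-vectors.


Barcode: M ≅ I[1,3], I[2,2], I[2,3], I[4,4]^2. HN layers by μ_θ (4 steps, strictly decreasing):
  μ^(1)=45; μ^(2)=13; μ^(3)=-27; μ^(4)=-35

((0, 0, 0, 2); (0, 0, 2, 0); (0, 3, 0, 0); (1, 0, 0, 0))


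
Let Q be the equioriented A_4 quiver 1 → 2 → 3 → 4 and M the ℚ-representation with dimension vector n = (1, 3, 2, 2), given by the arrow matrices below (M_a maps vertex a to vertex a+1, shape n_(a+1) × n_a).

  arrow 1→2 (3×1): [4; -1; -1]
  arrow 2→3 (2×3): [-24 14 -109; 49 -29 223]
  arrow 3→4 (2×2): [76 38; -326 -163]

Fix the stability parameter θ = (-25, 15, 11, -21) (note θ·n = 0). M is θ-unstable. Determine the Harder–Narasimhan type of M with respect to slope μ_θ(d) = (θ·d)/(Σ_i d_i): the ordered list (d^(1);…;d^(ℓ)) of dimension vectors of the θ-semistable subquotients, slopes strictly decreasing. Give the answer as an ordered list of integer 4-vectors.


Interval decomposition of M: I[1,3], I[2,2], I[2,4], I[4,4].
HN type (ℓ=5): μ^(1)=15; μ^(2)=13; μ^(3)=5/3; μ^(4)=-21; μ^(5)=-25

((0, 1, 0, 0); (0, 1, 1, 0); (0, 1, 1, 1); (0, 0, 0, 1); (1, 0, 0, 0))


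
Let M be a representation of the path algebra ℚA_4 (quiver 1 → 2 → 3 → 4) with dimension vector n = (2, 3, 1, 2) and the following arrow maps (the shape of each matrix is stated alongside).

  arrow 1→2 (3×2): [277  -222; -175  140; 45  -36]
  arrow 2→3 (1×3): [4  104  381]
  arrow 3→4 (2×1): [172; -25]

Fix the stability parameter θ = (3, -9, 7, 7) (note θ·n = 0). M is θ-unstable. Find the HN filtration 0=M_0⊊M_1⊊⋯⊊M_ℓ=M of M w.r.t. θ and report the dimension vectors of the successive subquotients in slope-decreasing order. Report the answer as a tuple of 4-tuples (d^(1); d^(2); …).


Via rank(M_{q-1}∘⋯∘M_p): M ≅ I[1,2], I[1,4], I[2,2], I[4,4].
μ_θ-semistable layers: μ^(1)=7; μ^(2)=-3; μ^(3)=-9

((0, 0, 1, 2); (2, 2, 0, 0); (0, 1, 0, 0))


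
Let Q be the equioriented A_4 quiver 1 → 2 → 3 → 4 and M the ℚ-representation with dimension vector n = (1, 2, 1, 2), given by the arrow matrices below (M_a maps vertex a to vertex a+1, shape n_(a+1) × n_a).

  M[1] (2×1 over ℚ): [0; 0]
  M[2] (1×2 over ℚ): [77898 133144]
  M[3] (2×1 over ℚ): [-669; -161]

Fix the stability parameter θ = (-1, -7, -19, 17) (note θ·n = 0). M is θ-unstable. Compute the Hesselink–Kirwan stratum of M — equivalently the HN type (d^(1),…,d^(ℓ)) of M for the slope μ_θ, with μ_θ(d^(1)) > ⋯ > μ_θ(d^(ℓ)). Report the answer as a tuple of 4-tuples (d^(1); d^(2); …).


Via rank(M_{q-1}∘⋯∘M_p): M ≅ I[1,1], I[2,2], I[2,4], I[4,4].
μ_θ-semistable layers: μ^(1)=17; μ^(2)=-1; μ^(3)=-7; μ^(4)=-13

((0, 0, 0, 2); (1, 0, 0, 0); (0, 1, 0, 0); (0, 1, 1, 0))


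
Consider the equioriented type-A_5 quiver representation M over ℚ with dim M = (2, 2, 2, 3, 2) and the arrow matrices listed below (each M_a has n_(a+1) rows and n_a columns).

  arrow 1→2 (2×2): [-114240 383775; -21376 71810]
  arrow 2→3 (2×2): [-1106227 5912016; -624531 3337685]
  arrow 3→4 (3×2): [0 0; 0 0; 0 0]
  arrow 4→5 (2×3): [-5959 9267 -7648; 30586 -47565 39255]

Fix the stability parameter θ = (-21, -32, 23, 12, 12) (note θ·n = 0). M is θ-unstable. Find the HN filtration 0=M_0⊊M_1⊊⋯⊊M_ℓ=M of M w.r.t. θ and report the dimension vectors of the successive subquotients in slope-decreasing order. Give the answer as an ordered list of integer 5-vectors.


Via rank(M_{q-1}∘⋯∘M_p): M ≅ I[1,1], I[1,3], I[2,3], I[4,4], I[4,5]^2.
μ_θ-semistable layers: μ^(1)=23; μ^(2)=12; μ^(3)=-21; μ^(4)=-53/2; μ^(5)=-32

((0, 0, 2, 0, 0); (0, 0, 0, 3, 2); (1, 0, 0, 0, 0); (1, 1, 0, 0, 0); (0, 1, 0, 0, 0))


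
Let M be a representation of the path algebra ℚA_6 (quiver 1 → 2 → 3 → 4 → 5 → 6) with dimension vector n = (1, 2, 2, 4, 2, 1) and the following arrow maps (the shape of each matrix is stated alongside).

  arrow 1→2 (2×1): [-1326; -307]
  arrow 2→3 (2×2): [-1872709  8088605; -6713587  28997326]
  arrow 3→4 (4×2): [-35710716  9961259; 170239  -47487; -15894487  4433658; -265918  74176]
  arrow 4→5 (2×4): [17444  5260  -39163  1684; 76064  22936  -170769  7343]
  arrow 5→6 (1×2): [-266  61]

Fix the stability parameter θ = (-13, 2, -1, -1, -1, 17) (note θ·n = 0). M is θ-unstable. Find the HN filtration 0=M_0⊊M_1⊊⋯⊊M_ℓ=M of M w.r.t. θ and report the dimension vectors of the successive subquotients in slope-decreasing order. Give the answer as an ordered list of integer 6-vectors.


Interval decomposition of M: I[1,6], I[2,5], I[4,4]^2.
HN type (ℓ=4): μ^(1)=17; μ^(2)=-1/4; μ^(3)=-1; μ^(4)=-13

((0, 0, 0, 0, 0, 1); (0, 2, 2, 2, 2, 0); (0, 0, 0, 2, 0, 0); (1, 0, 0, 0, 0, 0))


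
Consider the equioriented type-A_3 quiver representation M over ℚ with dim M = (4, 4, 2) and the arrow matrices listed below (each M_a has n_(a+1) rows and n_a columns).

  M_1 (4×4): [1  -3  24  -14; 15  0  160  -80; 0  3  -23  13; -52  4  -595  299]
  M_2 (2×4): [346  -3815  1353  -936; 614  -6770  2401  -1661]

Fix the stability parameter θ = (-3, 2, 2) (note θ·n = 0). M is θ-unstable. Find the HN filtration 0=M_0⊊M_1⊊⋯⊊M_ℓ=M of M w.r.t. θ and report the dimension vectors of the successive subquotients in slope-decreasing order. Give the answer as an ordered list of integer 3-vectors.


Interval decomposition of M: I[1,1], I[1,2], I[1,3]^2, I[2,2].
HN type (ℓ=2): μ^(1)=2; μ^(2)=-3

((0, 4, 2); (4, 0, 0))


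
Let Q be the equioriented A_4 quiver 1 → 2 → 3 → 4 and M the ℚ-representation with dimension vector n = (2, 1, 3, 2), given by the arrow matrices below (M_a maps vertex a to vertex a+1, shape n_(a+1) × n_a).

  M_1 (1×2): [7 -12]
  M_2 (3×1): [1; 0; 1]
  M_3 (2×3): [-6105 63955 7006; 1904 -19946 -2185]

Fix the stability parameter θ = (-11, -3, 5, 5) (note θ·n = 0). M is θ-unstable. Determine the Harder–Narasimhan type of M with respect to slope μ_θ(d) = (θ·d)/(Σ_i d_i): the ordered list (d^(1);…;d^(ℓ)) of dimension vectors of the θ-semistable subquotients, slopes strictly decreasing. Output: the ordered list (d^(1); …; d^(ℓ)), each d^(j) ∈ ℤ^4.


Barcode: M ≅ I[1,1], I[1,4], I[3,3], I[3,4]. HN layers by μ_θ (3 steps, strictly decreasing):
  μ^(1)=5; μ^(2)=-3; μ^(3)=-11

((0, 0, 3, 2); (0, 1, 0, 0); (2, 0, 0, 0))


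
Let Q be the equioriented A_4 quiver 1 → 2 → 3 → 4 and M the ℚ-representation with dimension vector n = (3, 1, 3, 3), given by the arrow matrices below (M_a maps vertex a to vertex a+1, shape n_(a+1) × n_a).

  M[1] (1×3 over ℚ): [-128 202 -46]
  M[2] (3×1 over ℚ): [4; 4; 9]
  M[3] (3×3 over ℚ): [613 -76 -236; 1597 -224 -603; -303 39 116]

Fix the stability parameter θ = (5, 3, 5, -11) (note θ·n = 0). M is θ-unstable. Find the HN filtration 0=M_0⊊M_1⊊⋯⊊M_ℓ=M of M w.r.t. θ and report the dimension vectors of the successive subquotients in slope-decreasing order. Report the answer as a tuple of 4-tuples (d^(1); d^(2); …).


Via rank(M_{q-1}∘⋯∘M_p): M ≅ I[1,1]^2, I[1,4], I[3,4]^2.
μ_θ-semistable layers: μ^(1)=5; μ^(2)=1/2; μ^(3)=-3

((2, 0, 0, 0); (1, 1, 1, 1); (0, 0, 2, 2))


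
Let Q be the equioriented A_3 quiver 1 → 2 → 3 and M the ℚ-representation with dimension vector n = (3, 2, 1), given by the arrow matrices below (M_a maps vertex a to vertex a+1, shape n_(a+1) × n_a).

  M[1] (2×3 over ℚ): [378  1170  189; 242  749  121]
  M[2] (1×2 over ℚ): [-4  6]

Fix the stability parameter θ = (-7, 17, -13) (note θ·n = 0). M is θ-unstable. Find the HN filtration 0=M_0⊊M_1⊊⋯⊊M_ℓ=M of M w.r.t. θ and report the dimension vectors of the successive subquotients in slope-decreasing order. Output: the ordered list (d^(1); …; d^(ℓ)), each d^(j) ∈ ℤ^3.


Barcode: M ≅ I[1,1], I[1,2], I[1,3]. HN layers by μ_θ (3 steps, strictly decreasing):
  μ^(1)=17; μ^(2)=2; μ^(3)=-7

((0, 1, 0); (0, 1, 1); (3, 0, 0))


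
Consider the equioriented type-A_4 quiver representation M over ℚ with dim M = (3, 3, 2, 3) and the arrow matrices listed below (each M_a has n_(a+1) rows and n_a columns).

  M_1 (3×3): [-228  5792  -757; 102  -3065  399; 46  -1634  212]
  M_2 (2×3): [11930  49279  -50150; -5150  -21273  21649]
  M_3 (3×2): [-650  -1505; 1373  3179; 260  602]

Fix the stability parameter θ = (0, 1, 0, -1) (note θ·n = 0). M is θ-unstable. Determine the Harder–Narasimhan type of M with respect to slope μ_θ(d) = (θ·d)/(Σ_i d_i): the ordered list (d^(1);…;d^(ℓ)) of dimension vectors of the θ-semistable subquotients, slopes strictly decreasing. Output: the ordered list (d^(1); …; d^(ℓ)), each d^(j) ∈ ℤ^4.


Barcode: M ≅ I[1,2], I[1,4]^2, I[4,4]. HN layers by μ_θ (3 steps, strictly decreasing):
  μ^(1)=1; μ^(2)=0; μ^(3)=-1

((0, 1, 0, 0); (3, 2, 2, 2); (0, 0, 0, 1))


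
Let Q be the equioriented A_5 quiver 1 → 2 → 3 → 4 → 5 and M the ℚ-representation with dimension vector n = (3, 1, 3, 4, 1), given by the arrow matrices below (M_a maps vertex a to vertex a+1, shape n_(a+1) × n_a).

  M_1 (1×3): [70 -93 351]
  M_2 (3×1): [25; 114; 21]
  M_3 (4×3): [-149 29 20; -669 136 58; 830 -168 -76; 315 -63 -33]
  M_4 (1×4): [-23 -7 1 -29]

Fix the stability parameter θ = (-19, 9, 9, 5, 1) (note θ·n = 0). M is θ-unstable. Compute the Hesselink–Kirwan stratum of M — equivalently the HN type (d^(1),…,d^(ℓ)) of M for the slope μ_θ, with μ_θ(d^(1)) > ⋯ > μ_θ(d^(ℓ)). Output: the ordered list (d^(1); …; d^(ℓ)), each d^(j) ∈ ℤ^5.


Interval decomposition of M: I[1,1]^2, I[1,4], I[3,4], I[3,5], I[4,4].
HN type (ℓ=4): μ^(1)=23/3; μ^(2)=7; μ^(3)=5; μ^(4)=-19

((0, 1, 1, 1, 0); (0, 0, 1, 1, 0); (0, 0, 1, 2, 1); (3, 0, 0, 0, 0))


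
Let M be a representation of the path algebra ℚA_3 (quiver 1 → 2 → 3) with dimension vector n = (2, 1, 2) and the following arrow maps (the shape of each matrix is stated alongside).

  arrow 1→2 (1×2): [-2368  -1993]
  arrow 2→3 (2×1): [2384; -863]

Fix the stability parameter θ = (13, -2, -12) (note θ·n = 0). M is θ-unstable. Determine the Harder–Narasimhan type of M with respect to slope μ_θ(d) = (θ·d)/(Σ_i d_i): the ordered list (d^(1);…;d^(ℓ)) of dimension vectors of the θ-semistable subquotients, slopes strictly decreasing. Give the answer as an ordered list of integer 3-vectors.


Via rank(M_{q-1}∘⋯∘M_p): M ≅ I[1,1], I[1,3], I[3,3].
μ_θ-semistable layers: μ^(1)=13; μ^(2)=-1/3; μ^(3)=-12

((1, 0, 0); (1, 1, 1); (0, 0, 1))


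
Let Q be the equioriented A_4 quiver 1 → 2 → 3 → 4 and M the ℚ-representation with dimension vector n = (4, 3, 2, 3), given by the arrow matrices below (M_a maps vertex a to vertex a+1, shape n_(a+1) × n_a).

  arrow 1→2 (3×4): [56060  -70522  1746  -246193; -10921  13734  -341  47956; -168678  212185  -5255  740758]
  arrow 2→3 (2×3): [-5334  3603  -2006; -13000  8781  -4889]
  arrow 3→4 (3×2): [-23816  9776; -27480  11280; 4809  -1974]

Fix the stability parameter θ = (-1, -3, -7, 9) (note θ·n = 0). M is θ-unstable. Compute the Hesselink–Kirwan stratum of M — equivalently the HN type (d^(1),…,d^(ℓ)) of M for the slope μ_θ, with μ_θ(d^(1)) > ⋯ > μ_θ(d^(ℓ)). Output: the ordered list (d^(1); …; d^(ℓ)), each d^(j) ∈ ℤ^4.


Interval decomposition of M: I[1,1], I[1,2], I[1,3], I[1,4], I[4,4]^2.
HN type (ℓ=4): μ^(1)=9; μ^(2)=-1; μ^(3)=-2; μ^(4)=-11/3

((0, 0, 0, 3); (1, 0, 0, 0); (1, 1, 0, 0); (2, 2, 2, 0))


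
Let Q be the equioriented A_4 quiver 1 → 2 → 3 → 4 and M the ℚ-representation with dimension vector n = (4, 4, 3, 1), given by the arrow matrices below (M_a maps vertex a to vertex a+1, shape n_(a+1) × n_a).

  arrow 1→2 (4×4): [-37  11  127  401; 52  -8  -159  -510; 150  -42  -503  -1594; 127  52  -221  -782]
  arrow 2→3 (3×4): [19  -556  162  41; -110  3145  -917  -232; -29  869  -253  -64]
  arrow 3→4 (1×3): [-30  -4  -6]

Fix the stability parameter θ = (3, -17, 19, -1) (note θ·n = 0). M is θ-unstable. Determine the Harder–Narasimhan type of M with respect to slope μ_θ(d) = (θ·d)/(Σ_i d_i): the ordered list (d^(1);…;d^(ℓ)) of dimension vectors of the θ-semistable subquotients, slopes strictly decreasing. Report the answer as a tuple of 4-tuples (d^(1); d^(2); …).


Interval decomposition of M: I[1,2], I[1,3]^2, I[1,4].
HN type (ℓ=3): μ^(1)=19; μ^(2)=9; μ^(3)=-7

((0, 0, 2, 0); (0, 0, 1, 1); (4, 4, 0, 0))


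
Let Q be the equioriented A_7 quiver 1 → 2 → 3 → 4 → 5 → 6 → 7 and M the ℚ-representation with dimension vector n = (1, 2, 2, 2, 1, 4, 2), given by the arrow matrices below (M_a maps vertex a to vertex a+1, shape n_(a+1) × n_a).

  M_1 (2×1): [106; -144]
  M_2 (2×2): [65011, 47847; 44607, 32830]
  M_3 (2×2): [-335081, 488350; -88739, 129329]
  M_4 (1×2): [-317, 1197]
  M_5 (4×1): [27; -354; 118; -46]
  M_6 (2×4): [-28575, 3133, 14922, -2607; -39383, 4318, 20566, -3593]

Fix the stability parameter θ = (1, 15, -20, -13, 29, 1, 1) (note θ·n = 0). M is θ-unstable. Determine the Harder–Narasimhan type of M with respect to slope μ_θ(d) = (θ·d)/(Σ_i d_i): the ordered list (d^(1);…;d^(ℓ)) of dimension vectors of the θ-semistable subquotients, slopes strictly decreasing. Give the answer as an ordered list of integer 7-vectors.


Via rank(M_{q-1}∘⋯∘M_p): M ≅ I[1,7], I[2,4], I[6,6]^2, I[6,7].
μ_θ-semistable layers: μ^(1)=31/3; μ^(2)=1; μ^(3)=-17/4; μ^(4)=-6

((0, 0, 0, 0, 1, 1, 1); (0, 0, 0, 0, 0, 3, 1); (1, 1, 1, 1, 0, 0, 0); (0, 1, 1, 1, 0, 0, 0))


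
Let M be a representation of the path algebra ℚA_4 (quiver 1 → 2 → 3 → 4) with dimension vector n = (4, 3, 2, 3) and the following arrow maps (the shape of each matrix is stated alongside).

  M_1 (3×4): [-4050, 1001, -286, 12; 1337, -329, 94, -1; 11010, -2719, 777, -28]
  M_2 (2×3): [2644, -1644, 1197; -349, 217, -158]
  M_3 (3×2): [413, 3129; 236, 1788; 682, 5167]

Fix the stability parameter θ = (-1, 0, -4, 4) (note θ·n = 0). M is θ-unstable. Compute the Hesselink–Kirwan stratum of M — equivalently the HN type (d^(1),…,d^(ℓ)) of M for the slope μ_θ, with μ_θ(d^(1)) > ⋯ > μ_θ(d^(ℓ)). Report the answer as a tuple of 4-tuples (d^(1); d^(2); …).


Interval decomposition of M: I[1,1], I[1,2], I[1,4]^2, I[4,4].
HN type (ℓ=4): μ^(1)=4; μ^(2)=0; μ^(3)=-1; μ^(4)=-5/3

((0, 0, 0, 3); (0, 1, 0, 0); (2, 0, 0, 0); (2, 2, 2, 0))


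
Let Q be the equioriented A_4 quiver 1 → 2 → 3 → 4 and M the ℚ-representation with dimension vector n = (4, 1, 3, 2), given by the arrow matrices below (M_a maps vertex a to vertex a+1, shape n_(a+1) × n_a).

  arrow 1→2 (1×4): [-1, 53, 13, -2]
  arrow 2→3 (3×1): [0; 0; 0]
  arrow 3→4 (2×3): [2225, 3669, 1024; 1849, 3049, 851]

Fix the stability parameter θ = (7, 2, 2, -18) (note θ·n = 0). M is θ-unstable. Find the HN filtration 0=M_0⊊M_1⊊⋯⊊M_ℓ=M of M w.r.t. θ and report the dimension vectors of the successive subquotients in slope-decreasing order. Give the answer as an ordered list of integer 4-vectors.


Interval decomposition of M: I[1,1]^3, I[1,2], I[3,3], I[3,4]^2.
HN type (ℓ=4): μ^(1)=7; μ^(2)=9/2; μ^(3)=2; μ^(4)=-8

((3, 0, 0, 0); (1, 1, 0, 0); (0, 0, 1, 0); (0, 0, 2, 2))


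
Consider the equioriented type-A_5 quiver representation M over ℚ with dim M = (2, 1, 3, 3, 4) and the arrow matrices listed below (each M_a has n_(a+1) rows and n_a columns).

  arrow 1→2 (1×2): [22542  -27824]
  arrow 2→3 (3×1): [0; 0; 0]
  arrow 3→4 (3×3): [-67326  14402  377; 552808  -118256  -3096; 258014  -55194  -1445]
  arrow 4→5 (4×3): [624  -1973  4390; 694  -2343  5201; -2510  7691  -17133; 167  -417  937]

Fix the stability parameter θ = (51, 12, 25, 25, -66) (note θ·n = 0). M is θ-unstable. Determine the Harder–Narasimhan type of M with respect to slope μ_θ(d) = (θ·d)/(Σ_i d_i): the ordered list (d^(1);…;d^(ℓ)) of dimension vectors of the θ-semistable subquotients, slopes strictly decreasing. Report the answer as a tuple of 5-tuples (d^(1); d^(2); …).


Via rank(M_{q-1}∘⋯∘M_p): M ≅ I[1,1], I[1,2], I[3,3], I[3,5]^2, I[4,5], I[5,5].
μ_θ-semistable layers: μ^(1)=51; μ^(2)=63/2; μ^(3)=25; μ^(4)=-16/3; μ^(5)=-41/2; μ^(6)=-66

((1, 0, 0, 0, 0); (1, 1, 0, 0, 0); (0, 0, 1, 0, 0); (0, 0, 2, 2, 2); (0, 0, 0, 1, 1); (0, 0, 0, 0, 1))


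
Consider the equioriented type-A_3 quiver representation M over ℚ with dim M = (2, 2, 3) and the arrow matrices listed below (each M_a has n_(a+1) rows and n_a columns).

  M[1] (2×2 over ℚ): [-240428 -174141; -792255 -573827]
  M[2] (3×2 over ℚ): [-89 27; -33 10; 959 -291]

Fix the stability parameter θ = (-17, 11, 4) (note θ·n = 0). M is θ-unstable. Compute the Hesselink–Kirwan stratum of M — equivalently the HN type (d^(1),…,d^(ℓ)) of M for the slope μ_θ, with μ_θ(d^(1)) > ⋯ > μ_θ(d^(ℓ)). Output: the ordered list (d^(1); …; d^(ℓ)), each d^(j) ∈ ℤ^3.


Interval decomposition of M: I[1,3]^2, I[3,3].
HN type (ℓ=3): μ^(1)=15/2; μ^(2)=4; μ^(3)=-17

((0, 2, 2); (0, 0, 1); (2, 0, 0))


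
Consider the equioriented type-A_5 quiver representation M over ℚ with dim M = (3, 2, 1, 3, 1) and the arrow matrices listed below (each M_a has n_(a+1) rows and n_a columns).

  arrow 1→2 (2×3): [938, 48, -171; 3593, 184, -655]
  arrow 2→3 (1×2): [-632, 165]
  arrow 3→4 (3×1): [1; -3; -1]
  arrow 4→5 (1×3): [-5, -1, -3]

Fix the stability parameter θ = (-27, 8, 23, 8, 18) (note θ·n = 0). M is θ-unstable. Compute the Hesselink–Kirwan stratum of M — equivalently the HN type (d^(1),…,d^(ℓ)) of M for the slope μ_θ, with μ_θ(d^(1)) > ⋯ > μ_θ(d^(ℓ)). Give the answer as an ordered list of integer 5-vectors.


Via rank(M_{q-1}∘⋯∘M_p): M ≅ I[1,1], I[1,2], I[1,5], I[4,4]^2.
μ_θ-semistable layers: μ^(1)=18; μ^(2)=31/2; μ^(3)=8; μ^(4)=-27

((0, 0, 0, 0, 1); (0, 0, 1, 1, 0); (0, 2, 0, 2, 0); (3, 0, 0, 0, 0))


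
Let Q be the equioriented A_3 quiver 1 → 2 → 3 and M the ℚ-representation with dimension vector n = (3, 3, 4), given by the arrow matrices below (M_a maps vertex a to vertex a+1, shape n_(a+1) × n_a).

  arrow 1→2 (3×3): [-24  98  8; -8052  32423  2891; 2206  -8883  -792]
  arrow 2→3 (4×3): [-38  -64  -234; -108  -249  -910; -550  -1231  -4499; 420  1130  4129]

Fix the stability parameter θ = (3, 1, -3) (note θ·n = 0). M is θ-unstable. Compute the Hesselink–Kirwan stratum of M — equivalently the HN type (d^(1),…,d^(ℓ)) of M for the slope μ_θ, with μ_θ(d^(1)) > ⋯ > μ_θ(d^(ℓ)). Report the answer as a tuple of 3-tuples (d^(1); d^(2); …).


Interval decomposition of M: I[1,3]^3, I[3,3].
HN type (ℓ=2): μ^(1)=1/3; μ^(2)=-3

((3, 3, 3); (0, 0, 1))


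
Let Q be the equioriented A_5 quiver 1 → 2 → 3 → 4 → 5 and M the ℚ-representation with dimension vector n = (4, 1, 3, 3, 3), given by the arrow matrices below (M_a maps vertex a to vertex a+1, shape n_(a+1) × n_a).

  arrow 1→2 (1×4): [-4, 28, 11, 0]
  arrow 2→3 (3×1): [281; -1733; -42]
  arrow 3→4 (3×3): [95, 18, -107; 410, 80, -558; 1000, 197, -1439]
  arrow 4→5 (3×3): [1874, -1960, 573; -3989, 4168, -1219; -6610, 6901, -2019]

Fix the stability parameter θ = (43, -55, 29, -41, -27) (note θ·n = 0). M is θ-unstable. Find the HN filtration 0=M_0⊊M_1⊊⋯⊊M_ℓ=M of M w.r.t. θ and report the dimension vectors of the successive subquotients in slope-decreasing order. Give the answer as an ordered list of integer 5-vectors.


Barcode: M ≅ I[1,1]^3, I[1,5], I[3,3], I[3,5], I[4,5]. HN layers by μ_θ (6 steps, strictly decreasing):
  μ^(1)=43; μ^(2)=29; μ^(3)=-51/5; μ^(4)=-13; μ^(5)=-27; μ^(6)=-41

((3, 0, 0, 0, 0); (0, 0, 1, 0, 0); (1, 1, 1, 1, 1); (0, 0, 1, 1, 1); (0, 0, 0, 0, 1); (0, 0, 0, 1, 0))


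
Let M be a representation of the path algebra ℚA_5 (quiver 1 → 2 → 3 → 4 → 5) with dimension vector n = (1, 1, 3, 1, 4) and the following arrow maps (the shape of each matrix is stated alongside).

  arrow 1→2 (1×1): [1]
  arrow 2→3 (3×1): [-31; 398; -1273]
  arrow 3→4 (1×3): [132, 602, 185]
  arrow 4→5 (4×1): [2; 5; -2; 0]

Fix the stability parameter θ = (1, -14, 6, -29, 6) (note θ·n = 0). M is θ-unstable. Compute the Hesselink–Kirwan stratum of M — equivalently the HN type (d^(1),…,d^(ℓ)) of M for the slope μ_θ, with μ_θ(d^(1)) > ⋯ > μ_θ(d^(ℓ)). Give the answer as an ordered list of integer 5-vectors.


Barcode: M ≅ I[1,5], I[3,3]^2, I[5,5]^3. HN layers by μ_θ (2 steps, strictly decreasing):
  μ^(1)=6; μ^(2)=-9

((0, 0, 2, 0, 4); (1, 1, 1, 1, 0))


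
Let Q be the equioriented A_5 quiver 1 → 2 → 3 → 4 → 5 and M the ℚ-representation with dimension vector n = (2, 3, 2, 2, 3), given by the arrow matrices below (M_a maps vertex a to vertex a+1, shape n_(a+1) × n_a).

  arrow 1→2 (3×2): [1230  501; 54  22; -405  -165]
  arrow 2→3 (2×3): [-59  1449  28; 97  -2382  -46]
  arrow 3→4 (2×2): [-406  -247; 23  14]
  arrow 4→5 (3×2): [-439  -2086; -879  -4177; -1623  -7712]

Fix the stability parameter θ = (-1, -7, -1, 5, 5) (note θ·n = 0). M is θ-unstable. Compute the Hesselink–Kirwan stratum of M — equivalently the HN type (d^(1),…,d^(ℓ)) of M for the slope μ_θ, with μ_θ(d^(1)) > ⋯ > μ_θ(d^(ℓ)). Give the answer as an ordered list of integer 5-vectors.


Via rank(M_{q-1}∘⋯∘M_p): M ≅ I[1,2], I[1,5], I[2,5], I[5,5].
μ_θ-semistable layers: μ^(1)=5; μ^(2)=-1; μ^(3)=-4; μ^(4)=-7

((0, 0, 0, 2, 3); (0, 0, 2, 0, 0); (2, 2, 0, 0, 0); (0, 1, 0, 0, 0))


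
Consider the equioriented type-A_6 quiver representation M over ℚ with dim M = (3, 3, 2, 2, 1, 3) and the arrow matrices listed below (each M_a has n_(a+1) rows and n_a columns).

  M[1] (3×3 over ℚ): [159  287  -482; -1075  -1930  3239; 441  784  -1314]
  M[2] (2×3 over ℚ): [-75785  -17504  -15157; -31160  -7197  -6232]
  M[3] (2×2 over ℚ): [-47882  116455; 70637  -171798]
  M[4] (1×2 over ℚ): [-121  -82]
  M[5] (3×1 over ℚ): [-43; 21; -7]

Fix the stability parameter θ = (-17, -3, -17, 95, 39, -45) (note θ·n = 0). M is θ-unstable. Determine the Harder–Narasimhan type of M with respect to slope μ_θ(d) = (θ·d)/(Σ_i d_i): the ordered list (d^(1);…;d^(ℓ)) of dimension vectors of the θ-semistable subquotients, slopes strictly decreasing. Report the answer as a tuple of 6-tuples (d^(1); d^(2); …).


Via rank(M_{q-1}∘⋯∘M_p): M ≅ I[1,2], I[1,4], I[1,6], I[6,6]^2.
μ_θ-semistable layers: μ^(1)=95; μ^(2)=89/3; μ^(3)=-3; μ^(4)=-10; μ^(5)=-17; μ^(6)=-45

((0, 0, 0, 1, 0, 0); (0, 0, 0, 1, 1, 1); (0, 1, 0, 0, 0, 0); (0, 2, 2, 0, 0, 0); (3, 0, 0, 0, 0, 0); (0, 0, 0, 0, 0, 2))


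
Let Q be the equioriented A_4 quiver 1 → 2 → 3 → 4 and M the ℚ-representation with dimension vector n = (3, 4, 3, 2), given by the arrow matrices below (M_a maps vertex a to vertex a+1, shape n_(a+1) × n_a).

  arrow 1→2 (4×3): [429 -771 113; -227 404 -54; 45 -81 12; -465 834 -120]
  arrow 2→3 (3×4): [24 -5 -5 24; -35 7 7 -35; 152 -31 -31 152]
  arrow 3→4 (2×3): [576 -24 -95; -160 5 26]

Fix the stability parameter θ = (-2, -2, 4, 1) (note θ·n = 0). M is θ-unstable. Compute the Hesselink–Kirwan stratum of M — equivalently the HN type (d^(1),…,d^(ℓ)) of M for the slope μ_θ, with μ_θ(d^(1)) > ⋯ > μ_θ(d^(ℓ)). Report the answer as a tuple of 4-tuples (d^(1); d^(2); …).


Via rank(M_{q-1}∘⋯∘M_p): M ≅ I[1,2], I[1,4]^2, I[2,2], I[3,3].
μ_θ-semistable layers: μ^(1)=4; μ^(2)=5/2; μ^(3)=-2

((0, 0, 1, 0); (0, 0, 2, 2); (3, 4, 0, 0))


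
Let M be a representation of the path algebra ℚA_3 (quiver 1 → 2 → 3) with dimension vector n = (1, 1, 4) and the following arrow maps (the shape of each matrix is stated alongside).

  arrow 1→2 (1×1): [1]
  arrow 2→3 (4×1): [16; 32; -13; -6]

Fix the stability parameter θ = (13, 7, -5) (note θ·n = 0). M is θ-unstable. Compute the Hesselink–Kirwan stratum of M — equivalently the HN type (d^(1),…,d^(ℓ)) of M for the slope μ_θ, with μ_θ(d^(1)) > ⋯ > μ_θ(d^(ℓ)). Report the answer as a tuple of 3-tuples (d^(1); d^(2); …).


Via rank(M_{q-1}∘⋯∘M_p): M ≅ I[1,3], I[3,3]^3.
μ_θ-semistable layers: μ^(1)=5; μ^(2)=-5

((1, 1, 1); (0, 0, 3))


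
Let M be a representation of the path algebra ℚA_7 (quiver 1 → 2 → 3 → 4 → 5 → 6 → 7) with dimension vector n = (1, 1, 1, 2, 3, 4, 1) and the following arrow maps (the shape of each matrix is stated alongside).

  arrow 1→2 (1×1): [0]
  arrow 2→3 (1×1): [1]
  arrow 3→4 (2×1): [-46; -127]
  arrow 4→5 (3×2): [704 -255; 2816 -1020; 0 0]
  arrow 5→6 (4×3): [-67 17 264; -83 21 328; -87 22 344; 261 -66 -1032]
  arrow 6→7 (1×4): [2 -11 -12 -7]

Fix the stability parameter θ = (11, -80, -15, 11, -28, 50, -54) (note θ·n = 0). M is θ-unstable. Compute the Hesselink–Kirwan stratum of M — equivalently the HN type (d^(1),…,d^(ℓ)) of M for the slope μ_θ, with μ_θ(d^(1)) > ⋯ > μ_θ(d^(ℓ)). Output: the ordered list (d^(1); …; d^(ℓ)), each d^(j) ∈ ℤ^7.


Barcode: M ≅ I[1,1], I[2,6], I[4,4], I[5,5], I[5,7], I[6,6]^2. HN layers by μ_θ (7 steps, strictly decreasing):
  μ^(1)=50; μ^(2)=11; μ^(3)=-2; μ^(4)=-17/2; μ^(5)=-15; μ^(6)=-28; μ^(7)=-80

((0, 0, 0, 0, 0, 3, 0); (1, 0, 0, 1, 0, 0, 0); (0, 0, 0, 0, 0, 1, 1); (0, 0, 0, 1, 1, 0, 0); (0, 0, 1, 0, 0, 0, 0); (0, 0, 0, 0, 2, 0, 0); (0, 1, 0, 0, 0, 0, 0))


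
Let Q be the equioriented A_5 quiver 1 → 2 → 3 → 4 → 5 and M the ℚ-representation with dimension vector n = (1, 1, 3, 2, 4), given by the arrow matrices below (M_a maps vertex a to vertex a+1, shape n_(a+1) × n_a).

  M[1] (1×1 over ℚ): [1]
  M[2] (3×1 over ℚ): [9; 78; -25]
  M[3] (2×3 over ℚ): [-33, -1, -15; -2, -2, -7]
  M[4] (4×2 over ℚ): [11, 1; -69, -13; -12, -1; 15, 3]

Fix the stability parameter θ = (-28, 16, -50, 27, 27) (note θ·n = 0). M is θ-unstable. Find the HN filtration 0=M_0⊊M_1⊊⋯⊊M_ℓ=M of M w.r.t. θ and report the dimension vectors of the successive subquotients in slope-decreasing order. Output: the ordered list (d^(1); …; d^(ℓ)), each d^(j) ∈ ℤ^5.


Via rank(M_{q-1}∘⋯∘M_p): M ≅ I[1,5], I[3,3], I[3,5], I[5,5]^2.
μ_θ-semistable layers: μ^(1)=27; μ^(2)=-17; μ^(3)=-28; μ^(4)=-50

((0, 0, 0, 2, 4); (0, 1, 1, 0, 0); (1, 0, 0, 0, 0); (0, 0, 2, 0, 0))


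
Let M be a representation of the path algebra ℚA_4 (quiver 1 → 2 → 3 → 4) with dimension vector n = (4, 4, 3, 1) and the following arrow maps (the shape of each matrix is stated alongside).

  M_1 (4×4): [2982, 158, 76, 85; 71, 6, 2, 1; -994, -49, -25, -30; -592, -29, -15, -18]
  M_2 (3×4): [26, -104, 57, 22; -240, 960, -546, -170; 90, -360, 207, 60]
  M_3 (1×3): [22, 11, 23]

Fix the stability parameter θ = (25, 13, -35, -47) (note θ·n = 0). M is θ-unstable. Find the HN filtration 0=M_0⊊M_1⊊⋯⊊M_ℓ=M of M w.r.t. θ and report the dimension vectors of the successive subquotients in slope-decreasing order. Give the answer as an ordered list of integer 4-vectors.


Barcode: M ≅ I[1,2]^2, I[1,3], I[1,4], I[3,3]. HN layers by μ_θ (4 steps, strictly decreasing):
  μ^(1)=19; μ^(2)=1; μ^(3)=-11; μ^(4)=-35

((2, 2, 0, 0); (1, 1, 1, 0); (1, 1, 1, 1); (0, 0, 1, 0))


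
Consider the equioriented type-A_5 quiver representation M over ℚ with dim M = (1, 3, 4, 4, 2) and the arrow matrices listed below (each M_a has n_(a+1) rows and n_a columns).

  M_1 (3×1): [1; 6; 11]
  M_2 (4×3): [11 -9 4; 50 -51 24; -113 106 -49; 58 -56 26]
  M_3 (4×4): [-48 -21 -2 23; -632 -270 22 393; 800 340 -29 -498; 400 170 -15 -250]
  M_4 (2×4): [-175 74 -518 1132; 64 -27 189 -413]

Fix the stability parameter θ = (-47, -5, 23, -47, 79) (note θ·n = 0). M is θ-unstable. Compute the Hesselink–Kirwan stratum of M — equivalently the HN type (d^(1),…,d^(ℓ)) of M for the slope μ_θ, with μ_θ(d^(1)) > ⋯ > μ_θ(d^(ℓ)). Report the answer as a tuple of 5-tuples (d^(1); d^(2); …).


Interval decomposition of M: I[1,3], I[2,5]^2, I[3,4], I[4,4].
HN type (ℓ=6): μ^(1)=79; μ^(2)=23; μ^(3)=-5; μ^(4)=-29/3; μ^(5)=-12; μ^(6)=-47

((0, 0, 0, 0, 2); (0, 0, 1, 0, 0); (0, 1, 0, 0, 0); (0, 2, 2, 2, 0); (0, 0, 1, 1, 0); (1, 0, 0, 1, 0))


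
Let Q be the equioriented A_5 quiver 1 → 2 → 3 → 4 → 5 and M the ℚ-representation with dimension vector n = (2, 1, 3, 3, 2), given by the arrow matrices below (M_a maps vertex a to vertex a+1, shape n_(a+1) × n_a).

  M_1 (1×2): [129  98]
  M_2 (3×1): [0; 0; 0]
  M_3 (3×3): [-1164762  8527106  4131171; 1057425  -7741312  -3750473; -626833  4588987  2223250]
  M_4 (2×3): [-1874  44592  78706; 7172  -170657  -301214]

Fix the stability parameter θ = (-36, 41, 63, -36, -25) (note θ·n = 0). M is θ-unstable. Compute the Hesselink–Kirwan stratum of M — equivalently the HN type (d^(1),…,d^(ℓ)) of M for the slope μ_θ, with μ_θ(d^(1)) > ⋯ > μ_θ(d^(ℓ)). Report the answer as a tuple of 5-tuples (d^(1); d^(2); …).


Interval decomposition of M: I[1,1], I[1,2], I[3,4], I[3,5]^2.
HN type (ℓ=4): μ^(1)=41; μ^(2)=27/2; μ^(3)=2/3; μ^(4)=-36

((0, 1, 0, 0, 0); (0, 0, 1, 1, 0); (0, 0, 2, 2, 2); (2, 0, 0, 0, 0))


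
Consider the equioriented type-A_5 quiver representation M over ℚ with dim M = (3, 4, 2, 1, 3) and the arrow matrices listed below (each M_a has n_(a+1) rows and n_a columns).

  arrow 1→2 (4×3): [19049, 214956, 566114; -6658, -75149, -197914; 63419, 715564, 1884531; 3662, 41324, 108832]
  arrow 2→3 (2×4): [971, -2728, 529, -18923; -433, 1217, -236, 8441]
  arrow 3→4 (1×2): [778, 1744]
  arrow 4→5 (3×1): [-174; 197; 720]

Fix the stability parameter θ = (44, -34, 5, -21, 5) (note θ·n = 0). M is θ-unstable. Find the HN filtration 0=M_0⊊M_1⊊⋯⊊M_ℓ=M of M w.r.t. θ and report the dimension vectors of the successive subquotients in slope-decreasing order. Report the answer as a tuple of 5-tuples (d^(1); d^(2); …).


Via rank(M_{q-1}∘⋯∘M_p): M ≅ I[1,2], I[1,3], I[1,5], I[2,2], I[5,5]^2.
μ_θ-semistable layers: μ^(1)=5; μ^(2)=-3/2; μ^(3)=-34

((2, 2, 1, 0, 3); (1, 1, 1, 1, 0); (0, 1, 0, 0, 0))


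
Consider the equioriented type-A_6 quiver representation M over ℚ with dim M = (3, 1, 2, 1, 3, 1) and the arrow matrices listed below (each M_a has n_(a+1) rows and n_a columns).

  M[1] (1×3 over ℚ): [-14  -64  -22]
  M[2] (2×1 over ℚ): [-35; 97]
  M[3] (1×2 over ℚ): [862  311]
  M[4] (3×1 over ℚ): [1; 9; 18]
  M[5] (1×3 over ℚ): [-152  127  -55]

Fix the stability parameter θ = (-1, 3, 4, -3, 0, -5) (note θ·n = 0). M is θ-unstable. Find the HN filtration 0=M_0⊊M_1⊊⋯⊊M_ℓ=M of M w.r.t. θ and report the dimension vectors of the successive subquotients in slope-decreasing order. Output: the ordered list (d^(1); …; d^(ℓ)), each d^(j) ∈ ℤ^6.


Barcode: M ≅ I[1,1]^2, I[1,6], I[3,3], I[5,5]^2. HN layers by μ_θ (4 steps, strictly decreasing):
  μ^(1)=4; μ^(2)=0; μ^(3)=-1/5; μ^(4)=-1

((0, 0, 1, 0, 0, 0); (0, 0, 0, 0, 2, 0); (0, 1, 1, 1, 1, 1); (3, 0, 0, 0, 0, 0))


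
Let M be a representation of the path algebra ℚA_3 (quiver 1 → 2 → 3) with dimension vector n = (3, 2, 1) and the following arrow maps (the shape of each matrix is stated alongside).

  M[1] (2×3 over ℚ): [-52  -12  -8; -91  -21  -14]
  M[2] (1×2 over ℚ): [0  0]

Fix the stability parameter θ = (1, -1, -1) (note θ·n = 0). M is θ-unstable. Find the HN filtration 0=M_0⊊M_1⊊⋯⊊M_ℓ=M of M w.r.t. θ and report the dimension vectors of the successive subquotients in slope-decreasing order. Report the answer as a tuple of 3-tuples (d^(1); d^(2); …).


Interval decomposition of M: I[1,1]^2, I[1,2], I[2,2], I[3,3].
HN type (ℓ=3): μ^(1)=1; μ^(2)=0; μ^(3)=-1

((2, 0, 0); (1, 1, 0); (0, 1, 1))


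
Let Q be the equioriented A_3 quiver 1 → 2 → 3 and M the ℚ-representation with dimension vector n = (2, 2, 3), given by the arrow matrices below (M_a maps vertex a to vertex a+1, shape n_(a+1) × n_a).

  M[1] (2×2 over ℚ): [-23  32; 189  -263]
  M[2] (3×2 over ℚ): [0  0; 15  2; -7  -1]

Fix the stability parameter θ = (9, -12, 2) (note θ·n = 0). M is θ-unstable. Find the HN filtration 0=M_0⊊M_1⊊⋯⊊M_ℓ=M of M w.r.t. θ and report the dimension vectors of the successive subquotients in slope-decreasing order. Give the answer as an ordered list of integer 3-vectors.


Via rank(M_{q-1}∘⋯∘M_p): M ≅ I[1,3]^2, I[3,3].
μ_θ-semistable layers: μ^(1)=2; μ^(2)=-3/2

((0, 0, 3); (2, 2, 0))


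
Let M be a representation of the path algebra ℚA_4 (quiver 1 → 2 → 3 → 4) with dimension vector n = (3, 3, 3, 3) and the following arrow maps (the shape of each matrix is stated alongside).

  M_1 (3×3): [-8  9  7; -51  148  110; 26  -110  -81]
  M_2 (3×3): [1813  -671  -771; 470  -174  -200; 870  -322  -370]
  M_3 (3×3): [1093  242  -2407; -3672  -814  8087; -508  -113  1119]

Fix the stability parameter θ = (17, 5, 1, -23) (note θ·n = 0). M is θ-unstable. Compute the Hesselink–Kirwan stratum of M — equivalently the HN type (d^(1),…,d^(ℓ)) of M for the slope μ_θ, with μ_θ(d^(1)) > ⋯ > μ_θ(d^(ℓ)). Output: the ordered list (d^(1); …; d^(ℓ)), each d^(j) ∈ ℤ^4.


Via rank(M_{q-1}∘⋯∘M_p): M ≅ I[1,2], I[1,4]^2, I[3,4].
μ_θ-semistable layers: μ^(1)=11; μ^(2)=0; μ^(3)=-11

((1, 1, 0, 0); (2, 2, 2, 2); (0, 0, 1, 1))


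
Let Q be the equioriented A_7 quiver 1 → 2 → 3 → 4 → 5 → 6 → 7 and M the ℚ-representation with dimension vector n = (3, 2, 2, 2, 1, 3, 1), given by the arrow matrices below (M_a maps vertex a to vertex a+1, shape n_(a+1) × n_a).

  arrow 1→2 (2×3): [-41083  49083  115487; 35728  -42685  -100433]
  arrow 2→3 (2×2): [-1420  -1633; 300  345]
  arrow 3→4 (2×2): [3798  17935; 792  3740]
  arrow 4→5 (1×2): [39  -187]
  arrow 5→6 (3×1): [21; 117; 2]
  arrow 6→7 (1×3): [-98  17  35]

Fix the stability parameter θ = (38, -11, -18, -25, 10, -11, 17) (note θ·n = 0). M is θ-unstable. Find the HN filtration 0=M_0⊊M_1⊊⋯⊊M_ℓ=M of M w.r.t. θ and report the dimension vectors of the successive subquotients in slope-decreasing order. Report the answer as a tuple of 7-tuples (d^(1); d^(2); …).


Interval decomposition of M: I[1,1], I[1,2], I[1,7], I[3,3], I[4,4], I[6,6]^2.
HN type (ℓ=8): μ^(1)=38; μ^(2)=17; μ^(3)=27/2; μ^(4)=-1/2; μ^(5)=-4; μ^(6)=-11; μ^(7)=-18; μ^(8)=-25

((1, 0, 0, 0, 0, 0, 0); (0, 0, 0, 0, 0, 0, 1); (1, 1, 0, 0, 0, 0, 0); (0, 0, 0, 0, 1, 1, 0); (1, 1, 1, 1, 0, 0, 0); (0, 0, 0, 0, 0, 2, 0); (0, 0, 1, 0, 0, 0, 0); (0, 0, 0, 1, 0, 0, 0))


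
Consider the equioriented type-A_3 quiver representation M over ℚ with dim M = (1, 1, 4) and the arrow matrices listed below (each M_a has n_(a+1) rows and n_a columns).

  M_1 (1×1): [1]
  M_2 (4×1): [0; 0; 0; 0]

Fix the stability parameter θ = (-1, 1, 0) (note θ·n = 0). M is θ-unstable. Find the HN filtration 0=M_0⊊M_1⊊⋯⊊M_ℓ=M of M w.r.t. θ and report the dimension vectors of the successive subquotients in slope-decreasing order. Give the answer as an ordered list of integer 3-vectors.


Interval decomposition of M: I[1,2], I[3,3]^4.
HN type (ℓ=3): μ^(1)=1; μ^(2)=0; μ^(3)=-1

((0, 1, 0); (0, 0, 4); (1, 0, 0))


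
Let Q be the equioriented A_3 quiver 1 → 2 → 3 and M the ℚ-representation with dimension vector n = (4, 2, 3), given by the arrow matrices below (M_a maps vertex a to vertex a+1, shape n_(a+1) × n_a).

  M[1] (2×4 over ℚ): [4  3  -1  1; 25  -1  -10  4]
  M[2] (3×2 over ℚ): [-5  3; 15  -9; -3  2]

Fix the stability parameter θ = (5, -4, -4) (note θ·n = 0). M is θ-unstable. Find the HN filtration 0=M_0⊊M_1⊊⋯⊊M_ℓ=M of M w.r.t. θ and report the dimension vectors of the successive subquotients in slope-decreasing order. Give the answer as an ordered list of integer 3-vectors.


Via rank(M_{q-1}∘⋯∘M_p): M ≅ I[1,1]^2, I[1,3]^2, I[3,3].
μ_θ-semistable layers: μ^(1)=5; μ^(2)=-1; μ^(3)=-4

((2, 0, 0); (2, 2, 2); (0, 0, 1))


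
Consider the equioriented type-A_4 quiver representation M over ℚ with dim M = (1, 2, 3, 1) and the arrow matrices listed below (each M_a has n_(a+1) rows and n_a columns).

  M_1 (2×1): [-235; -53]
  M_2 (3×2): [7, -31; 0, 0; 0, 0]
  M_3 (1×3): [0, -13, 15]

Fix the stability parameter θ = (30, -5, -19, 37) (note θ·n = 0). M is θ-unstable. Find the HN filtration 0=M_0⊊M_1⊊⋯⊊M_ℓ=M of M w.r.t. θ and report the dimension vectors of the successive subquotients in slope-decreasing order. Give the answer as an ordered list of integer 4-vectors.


Via rank(M_{q-1}∘⋯∘M_p): M ≅ I[1,3], I[2,2], I[3,3], I[3,4].
μ_θ-semistable layers: μ^(1)=37; μ^(2)=2; μ^(3)=-5; μ^(4)=-19

((0, 0, 0, 1); (1, 1, 1, 0); (0, 1, 0, 0); (0, 0, 2, 0))


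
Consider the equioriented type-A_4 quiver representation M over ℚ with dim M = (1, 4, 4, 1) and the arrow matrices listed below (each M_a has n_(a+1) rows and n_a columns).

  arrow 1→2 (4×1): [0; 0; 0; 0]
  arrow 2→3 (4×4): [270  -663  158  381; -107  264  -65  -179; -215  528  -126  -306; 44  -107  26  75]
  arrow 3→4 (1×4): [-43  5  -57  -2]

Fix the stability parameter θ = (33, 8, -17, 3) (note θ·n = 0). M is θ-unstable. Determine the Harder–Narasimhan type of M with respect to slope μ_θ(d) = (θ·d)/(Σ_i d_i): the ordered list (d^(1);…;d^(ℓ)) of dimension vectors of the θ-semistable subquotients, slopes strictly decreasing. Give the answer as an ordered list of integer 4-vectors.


Via rank(M_{q-1}∘⋯∘M_p): M ≅ I[1,1], I[2,3]^3, I[2,4].
μ_θ-semistable layers: μ^(1)=33; μ^(2)=3; μ^(3)=-9/2

((1, 0, 0, 0); (0, 0, 0, 1); (0, 4, 4, 0))


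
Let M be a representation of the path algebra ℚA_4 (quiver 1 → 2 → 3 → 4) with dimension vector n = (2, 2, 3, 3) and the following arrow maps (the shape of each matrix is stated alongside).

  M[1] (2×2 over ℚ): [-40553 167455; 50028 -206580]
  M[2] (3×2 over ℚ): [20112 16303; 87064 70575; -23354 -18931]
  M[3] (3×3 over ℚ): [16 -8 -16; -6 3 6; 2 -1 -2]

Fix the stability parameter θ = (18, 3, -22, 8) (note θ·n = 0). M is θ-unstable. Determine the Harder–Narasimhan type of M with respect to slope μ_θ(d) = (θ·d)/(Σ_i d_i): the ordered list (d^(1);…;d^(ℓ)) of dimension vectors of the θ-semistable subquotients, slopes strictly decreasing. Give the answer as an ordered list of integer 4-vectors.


Via rank(M_{q-1}∘⋯∘M_p): M ≅ I[1,1], I[1,3], I[2,4], I[3,3], I[4,4]^2.
μ_θ-semistable layers: μ^(1)=18; μ^(2)=8; μ^(3)=-1/3; μ^(4)=-19/2; μ^(5)=-22

((1, 0, 0, 0); (0, 0, 0, 3); (1, 1, 1, 0); (0, 1, 1, 0); (0, 0, 1, 0))


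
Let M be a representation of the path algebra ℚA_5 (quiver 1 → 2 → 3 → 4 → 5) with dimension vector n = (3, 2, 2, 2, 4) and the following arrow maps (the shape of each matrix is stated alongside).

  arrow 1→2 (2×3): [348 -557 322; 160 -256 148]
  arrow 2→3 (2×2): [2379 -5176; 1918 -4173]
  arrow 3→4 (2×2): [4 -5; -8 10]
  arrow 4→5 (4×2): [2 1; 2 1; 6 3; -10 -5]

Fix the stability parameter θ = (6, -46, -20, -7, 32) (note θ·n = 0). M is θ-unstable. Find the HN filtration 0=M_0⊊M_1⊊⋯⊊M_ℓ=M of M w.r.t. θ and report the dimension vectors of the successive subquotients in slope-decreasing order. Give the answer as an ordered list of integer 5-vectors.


Interval decomposition of M: I[1,1], I[1,3], I[1,4], I[4,5], I[5,5]^3.
HN type (ℓ=4): μ^(1)=32; μ^(2)=6; μ^(3)=-7; μ^(4)=-20

((0, 0, 0, 0, 4); (1, 0, 0, 0, 0); (0, 0, 0, 2, 0); (2, 2, 2, 0, 0))
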